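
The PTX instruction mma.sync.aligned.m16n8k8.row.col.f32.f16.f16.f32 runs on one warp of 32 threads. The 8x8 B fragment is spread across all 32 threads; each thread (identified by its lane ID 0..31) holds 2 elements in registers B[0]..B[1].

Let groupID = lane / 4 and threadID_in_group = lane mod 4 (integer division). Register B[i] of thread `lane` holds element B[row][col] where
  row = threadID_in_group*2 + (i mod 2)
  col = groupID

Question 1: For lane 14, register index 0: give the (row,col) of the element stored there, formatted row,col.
lane 14→14/4=3, 14 mod 4=2
i=0  r:2·2+0→4  c:3

4,3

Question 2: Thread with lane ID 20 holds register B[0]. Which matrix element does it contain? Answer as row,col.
L=20→G=20>>2=5, T=20&3=0
[0]→row 0·2+0=0  col G=5

0,5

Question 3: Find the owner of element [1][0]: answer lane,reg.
c=0→G=0  r=1→T=0,p=1
L=0*4+0=0  i=1=1

0,1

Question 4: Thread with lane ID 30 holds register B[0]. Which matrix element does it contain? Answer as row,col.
4,7

30: g=7,t=2
[0] (2*2+0,7) = (4,7)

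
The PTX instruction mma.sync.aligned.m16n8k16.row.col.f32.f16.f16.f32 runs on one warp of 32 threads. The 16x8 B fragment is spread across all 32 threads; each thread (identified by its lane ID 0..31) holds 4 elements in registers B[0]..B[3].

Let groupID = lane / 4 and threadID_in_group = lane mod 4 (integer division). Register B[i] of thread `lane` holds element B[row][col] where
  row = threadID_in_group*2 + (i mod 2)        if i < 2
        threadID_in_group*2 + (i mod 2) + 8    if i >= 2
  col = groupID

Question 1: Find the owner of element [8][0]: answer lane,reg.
0,2

c=0→G=0  r=8→rhi=1,T=0,p=0
L=0*4+0=0  i=1*2+0=2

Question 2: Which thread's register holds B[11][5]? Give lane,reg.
c=5⇒gr=5  r=11⇒Rb=1,th=1,odd=1
L=5*4+1=21  i=1*2+1=3

21,3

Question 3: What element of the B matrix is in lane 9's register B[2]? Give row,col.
lane 9⇒9/4=2, 9 mod 4=1
i=2  r:2·1+0+8⇒10  c:2

10,2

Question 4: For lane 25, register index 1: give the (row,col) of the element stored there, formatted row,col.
lane 25→25/4=6, 25 mod 4=1
i=1  r:2·1+1+0→3  c:6

3,6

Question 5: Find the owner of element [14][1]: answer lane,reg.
c:1=>grp=1  r:14=>rB=1,tig=3,lo=0
L=1*4+3=7  i=1*2+0=2

7,2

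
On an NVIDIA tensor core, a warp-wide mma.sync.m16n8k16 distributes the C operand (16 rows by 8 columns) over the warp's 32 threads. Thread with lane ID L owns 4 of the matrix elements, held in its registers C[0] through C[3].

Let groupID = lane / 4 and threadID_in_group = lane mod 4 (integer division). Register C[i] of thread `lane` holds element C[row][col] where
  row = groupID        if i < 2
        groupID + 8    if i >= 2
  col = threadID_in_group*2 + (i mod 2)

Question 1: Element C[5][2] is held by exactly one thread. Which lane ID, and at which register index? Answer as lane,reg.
21,0

r:5=>grp=5,rB=0  c:2=>tig=1,lo=0
L=5*4+1=21  i=0*2+0=0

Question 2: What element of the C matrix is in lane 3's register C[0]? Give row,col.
3: gr=0,th=3
[0] (0+0,3*2+0) = (0,6)

0,6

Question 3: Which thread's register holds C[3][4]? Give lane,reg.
14,0

r=3->g=3,rb=0  c=4->t=2,b0=0
L=3*4+2=14  i=0*2+0=0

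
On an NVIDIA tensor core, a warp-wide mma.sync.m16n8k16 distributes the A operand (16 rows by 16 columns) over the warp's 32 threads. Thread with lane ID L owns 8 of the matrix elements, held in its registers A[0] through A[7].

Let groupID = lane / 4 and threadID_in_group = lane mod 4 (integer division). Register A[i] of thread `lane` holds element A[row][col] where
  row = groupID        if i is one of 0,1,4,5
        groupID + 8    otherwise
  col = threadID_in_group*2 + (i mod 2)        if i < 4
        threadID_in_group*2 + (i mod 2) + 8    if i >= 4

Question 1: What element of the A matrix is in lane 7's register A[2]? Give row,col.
lane 7⇒7/4=1, 7 mod 4=3
i=2  r:1+8⇒9  c:2·3+0+0⇒6

9,6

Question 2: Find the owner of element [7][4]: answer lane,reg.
r=7→G=7,rhi=0  c=4→chi=0,T=2,p=0
L=7*4+2=30  i=0*4+0*2+0=0

30,0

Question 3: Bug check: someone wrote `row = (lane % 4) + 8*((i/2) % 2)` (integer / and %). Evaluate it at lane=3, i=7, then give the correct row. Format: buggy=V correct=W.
`(lane % 4) + 8*((i/2) % 2)`[3,7]=>11
lane 3=>3/4=0, 3 mod 4=3
i=7  r:0+8=>8  c:2·3+1+8=>15
row: 11 vs 8

buggy=11 correct=8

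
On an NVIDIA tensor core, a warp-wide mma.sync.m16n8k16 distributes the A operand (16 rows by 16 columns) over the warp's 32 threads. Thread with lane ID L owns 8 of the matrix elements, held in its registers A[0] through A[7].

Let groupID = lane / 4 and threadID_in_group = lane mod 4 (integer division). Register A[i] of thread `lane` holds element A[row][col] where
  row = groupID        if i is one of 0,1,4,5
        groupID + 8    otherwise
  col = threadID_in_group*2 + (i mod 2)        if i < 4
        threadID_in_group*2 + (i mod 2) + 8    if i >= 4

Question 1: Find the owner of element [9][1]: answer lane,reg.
4,3

r=9→G=1,rhi=1  c=1→chi=0,T=0,p=1
L=1*4+0=4  i=0*4+1*2+1=3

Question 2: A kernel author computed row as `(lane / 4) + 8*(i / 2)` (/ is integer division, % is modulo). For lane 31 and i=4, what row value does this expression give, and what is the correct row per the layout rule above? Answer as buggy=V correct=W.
buggy=23 correct=7

`(lane / 4) + 8*(i / 2)`[31,4]→23
31: G=7,T=3
[4] (7+0,3*2+0+8) = (7,14)
row: 23 vs 7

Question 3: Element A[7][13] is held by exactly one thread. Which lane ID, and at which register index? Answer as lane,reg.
30,5

r:7=>grp=7,rB=0  c:13=>cB=1,tig=2,lo=1
L=7*4+2=30  i=1*4+0*2+1=5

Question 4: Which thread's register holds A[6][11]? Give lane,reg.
25,5

r=6→G=6,rhi=0  c=11→chi=1,T=1,p=1
L=6*4+1=25  i=1*4+0*2+1=5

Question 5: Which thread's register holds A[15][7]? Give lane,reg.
r:15=>grp=7,rB=1  c:7=>cB=0,tig=3,lo=1
L=7*4+3=31  i=0*4+1*2+1=3

31,3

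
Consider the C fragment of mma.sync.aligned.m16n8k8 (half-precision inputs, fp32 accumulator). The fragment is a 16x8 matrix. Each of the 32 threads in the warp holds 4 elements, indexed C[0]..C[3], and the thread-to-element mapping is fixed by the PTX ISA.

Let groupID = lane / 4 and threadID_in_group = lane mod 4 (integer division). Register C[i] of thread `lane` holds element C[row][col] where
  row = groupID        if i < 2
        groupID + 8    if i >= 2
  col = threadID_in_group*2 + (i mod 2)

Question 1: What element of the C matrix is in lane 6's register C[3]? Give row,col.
9,5

lane 6: G=1 (6/4), T=2 (6%4)
i=3: r=1+8=9, c=2*2+1=5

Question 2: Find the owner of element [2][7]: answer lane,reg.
11,1

r=2->g=2,rb=0  c=7->t=3,b0=1
L=2*4+3=11  i=0*2+1=1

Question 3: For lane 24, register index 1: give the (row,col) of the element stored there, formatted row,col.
6,1

L=24=>grp=24>>2=6, tig=24&3=0
[1]=>row 6+0=6  col 0·2+1=1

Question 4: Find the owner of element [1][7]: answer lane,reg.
7,1

r:1=>grp=1,rB=0  c:7=>tig=3,lo=1
L=1*4+3=7  i=0*2+1=1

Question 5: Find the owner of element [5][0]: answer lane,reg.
r=5->g=5,rb=0  c=0->t=0,b0=0
L=5*4+0=20  i=0*2+0=0

20,0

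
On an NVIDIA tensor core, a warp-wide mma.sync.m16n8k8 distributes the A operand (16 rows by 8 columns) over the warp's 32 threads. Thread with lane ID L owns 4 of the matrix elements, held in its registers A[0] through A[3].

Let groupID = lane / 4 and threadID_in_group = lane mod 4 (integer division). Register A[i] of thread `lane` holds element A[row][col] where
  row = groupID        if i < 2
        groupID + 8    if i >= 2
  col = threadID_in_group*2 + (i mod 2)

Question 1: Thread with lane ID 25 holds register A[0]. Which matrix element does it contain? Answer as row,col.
6,2

L=25=>grp=25>>2=6, tig=25&3=1
[0]=>row 6+0=6  col 1·2+0=2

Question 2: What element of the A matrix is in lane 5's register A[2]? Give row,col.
9,2

5: gr=1,th=1
[2] (1+8,1*2+0) = (9,2)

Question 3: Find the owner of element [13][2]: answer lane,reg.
21,2

r: 13->gid=5,r8=1  c: 2->tid=1,i&1=0
L=5*4+1=21  i=1*2+0=2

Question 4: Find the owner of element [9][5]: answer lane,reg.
6,3

r=9→G=1,rhi=1  c=5→T=2,p=1
L=1*4+2=6  i=1*2+1=3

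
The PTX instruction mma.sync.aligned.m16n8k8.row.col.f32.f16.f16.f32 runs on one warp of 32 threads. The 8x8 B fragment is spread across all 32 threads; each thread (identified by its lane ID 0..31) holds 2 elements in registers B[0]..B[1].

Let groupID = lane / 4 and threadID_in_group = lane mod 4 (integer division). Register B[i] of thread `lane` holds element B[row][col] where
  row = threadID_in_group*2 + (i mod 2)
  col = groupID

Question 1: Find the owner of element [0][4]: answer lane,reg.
16,0

c=4→G=4  r=0→T=0,p=0
L=4*4+0=16  i=0=0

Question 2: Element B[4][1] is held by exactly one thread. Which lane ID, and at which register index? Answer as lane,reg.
c: 1->gid=1  r: 4->tid=2,i&1=0
L=1*4+2=6  i=0=0

6,0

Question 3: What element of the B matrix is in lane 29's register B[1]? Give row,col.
3,7

L=29→G=29>>2=7, T=29&3=1
[1]→row 1·2+1=3  col G=7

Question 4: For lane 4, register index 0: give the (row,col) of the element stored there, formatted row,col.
L=4=>grp=4>>2=1, tig=4&3=0
[0]=>row 0·2+0=0  col grp=1

0,1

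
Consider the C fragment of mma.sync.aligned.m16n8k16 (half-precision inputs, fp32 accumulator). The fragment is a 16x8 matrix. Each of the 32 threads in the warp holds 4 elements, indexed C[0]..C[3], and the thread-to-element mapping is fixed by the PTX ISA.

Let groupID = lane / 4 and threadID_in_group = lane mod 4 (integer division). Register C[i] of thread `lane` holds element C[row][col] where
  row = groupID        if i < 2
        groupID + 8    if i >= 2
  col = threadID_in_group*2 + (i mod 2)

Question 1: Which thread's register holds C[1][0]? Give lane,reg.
4,0

r=1⇒gr=1,Rb=0  c=0⇒th=0,odd=0
L=1*4+0=4  i=0*2+0=0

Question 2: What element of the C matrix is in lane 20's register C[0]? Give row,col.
5,0

L=20=>grp=20>>2=5, tig=20&3=0
[0]=>row 5+0=5  col 0·2+0=0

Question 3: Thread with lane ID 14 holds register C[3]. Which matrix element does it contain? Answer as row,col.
lane 14: grp=3 (14/4), tig=2 (14%4)
i=3: r=3+8=11, c=2*2+1=5

11,5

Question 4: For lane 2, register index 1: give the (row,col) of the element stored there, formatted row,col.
0,5

lane 2→2/4=0, 2 mod 4=2
i=1  r:0+0→0  c:2·2+1→5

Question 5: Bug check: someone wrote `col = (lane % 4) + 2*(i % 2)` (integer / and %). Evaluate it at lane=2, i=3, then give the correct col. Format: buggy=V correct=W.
`(lane % 4) + 2*(i % 2)`[2,3]->4
lane 2: gid=0 (2/4), tid=2 (2%4)
i=3: r=0+8=8, c=2*2+1=5
col: 4 vs 5

buggy=4 correct=5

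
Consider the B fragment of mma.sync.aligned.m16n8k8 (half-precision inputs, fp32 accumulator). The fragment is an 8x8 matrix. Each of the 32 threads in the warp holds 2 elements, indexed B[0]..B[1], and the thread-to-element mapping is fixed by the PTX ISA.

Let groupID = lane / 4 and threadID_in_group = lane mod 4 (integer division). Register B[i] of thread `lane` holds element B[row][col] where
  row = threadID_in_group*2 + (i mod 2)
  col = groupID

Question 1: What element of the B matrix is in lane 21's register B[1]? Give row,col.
lane 21->21/4=5, 21 mod 4=1
i=1  r:2·1+1->3  c:5

3,5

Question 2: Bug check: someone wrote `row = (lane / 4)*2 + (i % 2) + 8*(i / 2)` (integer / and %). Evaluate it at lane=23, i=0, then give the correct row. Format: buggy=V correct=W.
`(lane / 4)*2 + (i % 2) + 8*(i / 2)`[23,0]→10
23: G=5,T=3
[0] (3*2+0,5) = (6,5)
row: 10 vs 6

buggy=10 correct=6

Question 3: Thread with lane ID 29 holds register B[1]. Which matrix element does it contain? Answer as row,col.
3,7

L=29=>grp=29>>2=7, tig=29&3=1
[1]=>row 1·2+1=3  col grp=7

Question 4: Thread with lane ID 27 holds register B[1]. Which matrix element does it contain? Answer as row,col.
7,6

L=27->g=27>>2=6, t=27&3=3
[1]->row 3·2+1=7  col g=6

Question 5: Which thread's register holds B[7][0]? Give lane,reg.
c=0->g=0  r=7->t=3,b0=1
L=0*4+3=3  i=1=1

3,1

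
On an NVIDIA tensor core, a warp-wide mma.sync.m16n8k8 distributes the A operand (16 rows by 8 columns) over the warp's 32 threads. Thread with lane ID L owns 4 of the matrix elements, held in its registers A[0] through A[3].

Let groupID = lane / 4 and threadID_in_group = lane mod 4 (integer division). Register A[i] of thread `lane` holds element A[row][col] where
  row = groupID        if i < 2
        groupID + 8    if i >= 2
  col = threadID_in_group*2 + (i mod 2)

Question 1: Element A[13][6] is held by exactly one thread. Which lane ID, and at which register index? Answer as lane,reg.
23,2

r:13=>grp=5,rB=1  c:6=>tig=3,lo=0
L=5*4+3=23  i=1*2+0=2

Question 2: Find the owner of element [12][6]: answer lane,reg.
r=12→G=4,rhi=1  c=6→T=3,p=0
L=4*4+3=19  i=1*2+0=2

19,2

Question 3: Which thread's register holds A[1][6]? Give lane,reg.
7,0

r:1=>grp=1,rB=0  c:6=>tig=3,lo=0
L=1*4+3=7  i=0*2+0=0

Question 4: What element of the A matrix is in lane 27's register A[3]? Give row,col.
L=27->g=27>>2=6, t=27&3=3
[3]->row 6+8=14  col 3·2+1=7

14,7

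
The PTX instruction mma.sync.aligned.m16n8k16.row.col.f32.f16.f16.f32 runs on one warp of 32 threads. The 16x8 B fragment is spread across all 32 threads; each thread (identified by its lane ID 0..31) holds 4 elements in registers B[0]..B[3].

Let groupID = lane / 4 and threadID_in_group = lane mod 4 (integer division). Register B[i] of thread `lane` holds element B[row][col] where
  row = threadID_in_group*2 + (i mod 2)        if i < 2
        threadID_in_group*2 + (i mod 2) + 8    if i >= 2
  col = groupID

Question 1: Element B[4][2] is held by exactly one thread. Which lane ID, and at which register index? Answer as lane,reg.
c=2⇒gr=2  r=4⇒Rb=0,th=2,odd=0
L=2*4+2=10  i=0*2+0=0

10,0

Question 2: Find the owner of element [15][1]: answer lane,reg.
c=1⇒gr=1  r=15⇒Rb=1,th=3,odd=1
L=1*4+3=7  i=1*2+1=3

7,3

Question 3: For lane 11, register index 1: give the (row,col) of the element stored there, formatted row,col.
lane 11→11/4=2, 11 mod 4=3
i=1  r:2·3+1+0→7  c:2

7,2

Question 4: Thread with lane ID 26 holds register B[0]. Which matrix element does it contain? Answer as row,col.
4,6

lane 26: G=6 (26/4), T=2 (26%4)
i=0: r=2*2+0+0=4, c=G=6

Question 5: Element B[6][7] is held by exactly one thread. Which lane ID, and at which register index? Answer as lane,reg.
c=7⇒gr=7  r=6⇒Rb=0,th=3,odd=0
L=7*4+3=31  i=0*2+0=0

31,0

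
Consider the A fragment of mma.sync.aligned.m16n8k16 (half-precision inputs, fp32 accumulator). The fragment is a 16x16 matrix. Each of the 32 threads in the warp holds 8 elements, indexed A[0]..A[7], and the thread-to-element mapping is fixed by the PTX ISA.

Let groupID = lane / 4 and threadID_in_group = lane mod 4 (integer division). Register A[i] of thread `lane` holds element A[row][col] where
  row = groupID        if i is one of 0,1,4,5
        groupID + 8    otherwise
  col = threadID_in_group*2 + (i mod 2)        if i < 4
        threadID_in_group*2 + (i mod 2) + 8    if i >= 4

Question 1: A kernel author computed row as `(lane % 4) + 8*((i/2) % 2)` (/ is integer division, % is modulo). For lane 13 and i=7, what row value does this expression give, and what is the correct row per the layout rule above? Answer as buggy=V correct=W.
`(lane % 4) + 8*((i/2) % 2)`[13,7]⇒9
lane 13: gr=3 (13/4), th=1 (13%4)
i=7: r=3+8=11, c=1*2+1+8=11
row: 9 vs 11

buggy=9 correct=11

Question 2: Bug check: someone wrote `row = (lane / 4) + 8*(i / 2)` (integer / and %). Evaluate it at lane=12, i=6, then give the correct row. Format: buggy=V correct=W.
`(lane / 4) + 8*(i / 2)`[12,6]->27
L=12->g=12>>2=3, t=12&3=0
[6]->row 3+8=11  col 0·2+0+8=8
row: 27 vs 11

buggy=27 correct=11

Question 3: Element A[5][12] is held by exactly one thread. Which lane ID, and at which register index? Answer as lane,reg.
r=5->g=5,rb=0  c=12->cb=1,t=2,b0=0
L=5*4+2=22  i=1*4+0*2+0=4

22,4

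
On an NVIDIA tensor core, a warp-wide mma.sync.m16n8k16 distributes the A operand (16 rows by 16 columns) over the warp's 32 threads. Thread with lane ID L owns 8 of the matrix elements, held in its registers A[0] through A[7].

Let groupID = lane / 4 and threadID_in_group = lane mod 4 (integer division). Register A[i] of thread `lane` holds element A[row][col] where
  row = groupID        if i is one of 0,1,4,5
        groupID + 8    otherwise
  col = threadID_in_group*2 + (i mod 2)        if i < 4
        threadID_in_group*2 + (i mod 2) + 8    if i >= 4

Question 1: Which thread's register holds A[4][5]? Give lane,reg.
18,1

r:4=>grp=4,rB=0  c:5=>cB=0,tig=2,lo=1
L=4*4+2=18  i=0*4+0*2+1=1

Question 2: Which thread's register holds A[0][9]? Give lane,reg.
0,5

r=0⇒gr=0,Rb=0  c=9⇒Cb=1,th=0,odd=1
L=0*4+0=0  i=1*4+0*2+1=5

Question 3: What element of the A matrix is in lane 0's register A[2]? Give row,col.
0: grp=0,tig=0
[2] (0+8,0*2+0+0) = (8,0)

8,0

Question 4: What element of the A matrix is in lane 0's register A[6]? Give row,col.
8,8

lane 0=>0/4=0, 0 mod 4=0
i=6  r:0+8=>8  c:2·0+0+8=>8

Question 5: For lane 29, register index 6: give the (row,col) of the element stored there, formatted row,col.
lane 29→29/4=7, 29 mod 4=1
i=6  r:7+8→15  c:2·1+0+8→10

15,10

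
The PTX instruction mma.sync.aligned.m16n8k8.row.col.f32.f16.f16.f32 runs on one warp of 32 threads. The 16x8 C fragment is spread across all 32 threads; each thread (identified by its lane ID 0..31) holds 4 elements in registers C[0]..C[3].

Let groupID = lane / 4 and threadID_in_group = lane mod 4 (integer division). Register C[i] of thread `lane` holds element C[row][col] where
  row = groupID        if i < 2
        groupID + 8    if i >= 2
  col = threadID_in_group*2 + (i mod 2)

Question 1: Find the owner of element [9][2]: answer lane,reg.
r=9⇒gr=1,Rb=1  c=2⇒th=1,odd=0
L=1*4+1=5  i=1*2+0=2

5,2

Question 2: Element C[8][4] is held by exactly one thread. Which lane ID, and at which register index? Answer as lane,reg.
2,2

r: 8->gid=0,r8=1  c: 4->tid=2,i&1=0
L=0*4+2=2  i=1*2+0=2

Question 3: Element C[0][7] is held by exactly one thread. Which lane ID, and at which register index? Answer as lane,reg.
r=0⇒gr=0,Rb=0  c=7⇒th=3,odd=1
L=0*4+3=3  i=0*2+1=1

3,1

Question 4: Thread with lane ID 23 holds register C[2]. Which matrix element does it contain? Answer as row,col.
L=23->g=23>>2=5, t=23&3=3
[2]->row 5+8=13  col 3·2+0=6

13,6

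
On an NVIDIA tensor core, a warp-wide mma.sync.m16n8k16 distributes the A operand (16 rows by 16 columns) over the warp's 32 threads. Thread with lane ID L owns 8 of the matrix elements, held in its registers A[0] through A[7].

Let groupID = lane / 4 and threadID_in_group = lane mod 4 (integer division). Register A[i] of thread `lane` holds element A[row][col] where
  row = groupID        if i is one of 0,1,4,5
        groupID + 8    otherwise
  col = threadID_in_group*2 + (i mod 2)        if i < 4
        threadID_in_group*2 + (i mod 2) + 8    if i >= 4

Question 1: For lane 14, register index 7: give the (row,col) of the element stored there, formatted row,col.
lane 14->14/4=3, 14 mod 4=2
i=7  r:3+8->11  c:2·2+1+8->13

11,13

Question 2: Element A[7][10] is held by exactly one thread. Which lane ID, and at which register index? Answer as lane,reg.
29,4

r: 7->gid=7,r8=0  c: 10->c8=1,tid=1,i&1=0
L=7*4+1=29  i=1*4+0*2+0=4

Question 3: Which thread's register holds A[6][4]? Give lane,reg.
26,0

r=6→G=6,rhi=0  c=4→chi=0,T=2,p=0
L=6*4+2=26  i=0*4+0*2+0=0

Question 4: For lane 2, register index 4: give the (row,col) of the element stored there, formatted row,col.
0,12

2: gid=0,tid=2
[4] (0+0,2*2+0+8) = (0,12)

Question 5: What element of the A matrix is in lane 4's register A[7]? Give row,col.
9,9

lane 4->4/4=1, 4 mod 4=0
i=7  r:1+8->9  c:2·0+1+8->9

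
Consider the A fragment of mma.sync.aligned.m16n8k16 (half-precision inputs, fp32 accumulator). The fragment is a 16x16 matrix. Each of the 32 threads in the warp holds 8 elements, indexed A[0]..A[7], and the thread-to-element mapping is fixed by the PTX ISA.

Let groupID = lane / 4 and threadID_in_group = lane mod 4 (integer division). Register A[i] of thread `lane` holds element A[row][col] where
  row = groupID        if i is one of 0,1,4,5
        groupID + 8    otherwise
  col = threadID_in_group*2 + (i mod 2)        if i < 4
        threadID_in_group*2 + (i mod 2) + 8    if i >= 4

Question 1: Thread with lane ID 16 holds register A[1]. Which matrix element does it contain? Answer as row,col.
lane 16→16/4=4, 16 mod 4=0
i=1  r:4+0→4  c:2·0+1+0→1

4,1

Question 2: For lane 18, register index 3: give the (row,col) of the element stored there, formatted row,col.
12,5

lane 18→18/4=4, 18 mod 4=2
i=3  r:4+8→12  c:2·2+1+0→5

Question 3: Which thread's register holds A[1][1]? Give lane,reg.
4,1

r:1=>grp=1,rB=0  c:1=>cB=0,tig=0,lo=1
L=1*4+0=4  i=0*4+0*2+1=1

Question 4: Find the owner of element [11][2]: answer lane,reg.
13,2

r=11->g=3,rb=1  c=2->cb=0,t=1,b0=0
L=3*4+1=13  i=0*4+1*2+0=2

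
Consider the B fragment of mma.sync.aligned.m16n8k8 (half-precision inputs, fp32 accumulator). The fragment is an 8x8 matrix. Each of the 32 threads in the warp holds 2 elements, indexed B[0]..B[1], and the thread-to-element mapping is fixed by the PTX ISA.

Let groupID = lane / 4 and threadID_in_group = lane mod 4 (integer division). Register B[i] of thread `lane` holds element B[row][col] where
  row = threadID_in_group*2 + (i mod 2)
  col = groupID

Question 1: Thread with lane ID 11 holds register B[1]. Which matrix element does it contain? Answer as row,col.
L=11->gid=11>>2=2, tid=11&3=3
[1]->row 3·2+1=7  col gid=2

7,2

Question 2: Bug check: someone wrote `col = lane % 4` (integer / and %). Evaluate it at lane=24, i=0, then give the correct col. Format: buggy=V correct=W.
buggy=0 correct=6

`lane % 4`[24,0]⇒0
24: gr=6,th=0
[0] (0*2+0,6) = (0,6)
col: 0 vs 6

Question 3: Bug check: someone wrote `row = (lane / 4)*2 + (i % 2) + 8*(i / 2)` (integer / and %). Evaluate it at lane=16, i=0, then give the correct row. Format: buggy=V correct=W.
buggy=8 correct=0

`(lane / 4)*2 + (i % 2) + 8*(i / 2)`[16,0]=>8
lane 16: grp=4 (16/4), tig=0 (16%4)
i=0: r=0*2+0=0, c=grp=4
row: 8 vs 0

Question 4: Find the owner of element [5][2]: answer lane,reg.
10,1

c=2⇒gr=2  r=5⇒th=2,odd=1
L=2*4+2=10  i=1=1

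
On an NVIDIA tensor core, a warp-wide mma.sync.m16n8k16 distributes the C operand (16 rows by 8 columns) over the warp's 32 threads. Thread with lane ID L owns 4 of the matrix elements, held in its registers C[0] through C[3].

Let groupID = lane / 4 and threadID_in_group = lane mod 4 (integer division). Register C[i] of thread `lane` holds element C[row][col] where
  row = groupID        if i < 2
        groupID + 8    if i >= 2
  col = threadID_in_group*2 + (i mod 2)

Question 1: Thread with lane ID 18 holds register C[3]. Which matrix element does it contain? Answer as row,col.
lane 18⇒18/4=4, 18 mod 4=2
i=3  r:4+8⇒12  c:2·2+1⇒5

12,5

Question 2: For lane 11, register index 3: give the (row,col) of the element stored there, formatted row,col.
10,7

L=11=>grp=11>>2=2, tig=11&3=3
[3]=>row 2+8=10  col 3·2+1=7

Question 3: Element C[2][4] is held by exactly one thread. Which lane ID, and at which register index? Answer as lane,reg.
r=2→G=2,rhi=0  c=4→T=2,p=0
L=2*4+2=10  i=0*2+0=0

10,0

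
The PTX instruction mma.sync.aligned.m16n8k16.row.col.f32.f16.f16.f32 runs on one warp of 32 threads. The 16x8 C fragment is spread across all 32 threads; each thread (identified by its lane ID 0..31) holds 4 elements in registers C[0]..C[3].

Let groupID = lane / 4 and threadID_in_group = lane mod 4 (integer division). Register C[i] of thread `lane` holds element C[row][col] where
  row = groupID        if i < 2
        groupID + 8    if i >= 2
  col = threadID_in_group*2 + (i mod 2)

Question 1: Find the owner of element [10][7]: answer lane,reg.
11,3

r=10->g=2,rb=1  c=7->t=3,b0=1
L=2*4+3=11  i=1*2+1=3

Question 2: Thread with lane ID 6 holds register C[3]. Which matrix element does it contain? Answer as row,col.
9,5

6: g=1,t=2
[3] (1+8,2*2+1) = (9,5)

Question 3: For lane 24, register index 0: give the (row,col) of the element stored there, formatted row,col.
6,0

24: gid=6,tid=0
[0] (6+0,0*2+0) = (6,0)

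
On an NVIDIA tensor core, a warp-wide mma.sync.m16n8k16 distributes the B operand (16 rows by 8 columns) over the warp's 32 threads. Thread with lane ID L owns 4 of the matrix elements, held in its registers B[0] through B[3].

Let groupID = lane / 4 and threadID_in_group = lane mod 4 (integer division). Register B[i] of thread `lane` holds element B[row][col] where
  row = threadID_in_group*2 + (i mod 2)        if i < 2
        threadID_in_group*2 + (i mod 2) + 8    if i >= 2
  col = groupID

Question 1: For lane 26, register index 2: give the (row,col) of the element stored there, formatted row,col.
12,6

L=26=>grp=26>>2=6, tig=26&3=2
[2]=>row 2·2+0+8=12  col grp=6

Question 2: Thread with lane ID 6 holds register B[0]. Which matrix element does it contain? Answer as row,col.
4,1

lane 6: gid=1 (6/4), tid=2 (6%4)
i=0: r=2*2+0+0=4, c=gid=1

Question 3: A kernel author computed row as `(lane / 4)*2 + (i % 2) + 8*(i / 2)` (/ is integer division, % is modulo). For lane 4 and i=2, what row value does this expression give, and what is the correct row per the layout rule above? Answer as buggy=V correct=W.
buggy=10 correct=8

`(lane / 4)*2 + (i % 2) + 8*(i / 2)`[4,2]→10
4: G=1,T=0
[2] (0*2+0+8,1) = (8,1)
row: 10 vs 8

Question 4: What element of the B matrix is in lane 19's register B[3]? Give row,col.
lane 19: G=4 (19/4), T=3 (19%4)
i=3: r=3*2+1+8=15, c=G=4

15,4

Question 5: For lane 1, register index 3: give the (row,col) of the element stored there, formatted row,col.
lane 1⇒1/4=0, 1 mod 4=1
i=3  r:2·1+1+8⇒11  c:0

11,0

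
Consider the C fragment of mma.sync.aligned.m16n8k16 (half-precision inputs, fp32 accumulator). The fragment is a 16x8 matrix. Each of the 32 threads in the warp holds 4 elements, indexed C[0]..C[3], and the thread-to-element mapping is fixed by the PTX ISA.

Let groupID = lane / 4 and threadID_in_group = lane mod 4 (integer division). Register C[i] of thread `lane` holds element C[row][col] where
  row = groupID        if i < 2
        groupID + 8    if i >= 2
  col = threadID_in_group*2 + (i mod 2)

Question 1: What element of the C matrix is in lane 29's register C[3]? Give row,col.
15,3

lane 29: G=7 (29/4), T=1 (29%4)
i=3: r=7+8=15, c=1*2+1=3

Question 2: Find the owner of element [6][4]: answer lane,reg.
r=6→G=6,rhi=0  c=4→T=2,p=0
L=6*4+2=26  i=0*2+0=0

26,0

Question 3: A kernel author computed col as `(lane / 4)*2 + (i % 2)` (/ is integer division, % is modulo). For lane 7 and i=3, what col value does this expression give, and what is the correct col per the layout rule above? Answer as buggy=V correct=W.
`(lane / 4)*2 + (i % 2)`[7,3]->3
lane 7->7/4=1, 7 mod 4=3
i=3  r:1+8->9  c:2·3+1->7
col: 3 vs 7

buggy=3 correct=7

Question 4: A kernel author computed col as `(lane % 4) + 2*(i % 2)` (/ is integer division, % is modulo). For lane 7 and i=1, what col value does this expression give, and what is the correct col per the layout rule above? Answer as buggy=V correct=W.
`(lane % 4) + 2*(i % 2)`[7,1]->5
lane 7->7/4=1, 7 mod 4=3
i=1  r:1+0->1  c:2·3+1->7
col: 5 vs 7

buggy=5 correct=7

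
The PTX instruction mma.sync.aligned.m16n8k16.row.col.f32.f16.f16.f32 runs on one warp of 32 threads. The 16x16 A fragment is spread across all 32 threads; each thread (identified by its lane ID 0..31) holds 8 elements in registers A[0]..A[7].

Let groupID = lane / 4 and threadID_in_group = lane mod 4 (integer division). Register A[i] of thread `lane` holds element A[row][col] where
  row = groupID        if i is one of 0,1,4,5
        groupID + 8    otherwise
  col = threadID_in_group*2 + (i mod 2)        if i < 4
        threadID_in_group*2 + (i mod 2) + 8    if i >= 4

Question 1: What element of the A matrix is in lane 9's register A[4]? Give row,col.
9: G=2,T=1
[4] (2+0,1*2+0+8) = (2,10)

2,10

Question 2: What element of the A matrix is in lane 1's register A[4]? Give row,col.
L=1->gid=1>>2=0, tid=1&3=1
[4]->row 0+0=0  col 1·2+0+8=10

0,10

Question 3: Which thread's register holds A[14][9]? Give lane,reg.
r:14=>grp=6,rB=1  c:9=>cB=1,tig=0,lo=1
L=6*4+0=24  i=1*4+1*2+1=7

24,7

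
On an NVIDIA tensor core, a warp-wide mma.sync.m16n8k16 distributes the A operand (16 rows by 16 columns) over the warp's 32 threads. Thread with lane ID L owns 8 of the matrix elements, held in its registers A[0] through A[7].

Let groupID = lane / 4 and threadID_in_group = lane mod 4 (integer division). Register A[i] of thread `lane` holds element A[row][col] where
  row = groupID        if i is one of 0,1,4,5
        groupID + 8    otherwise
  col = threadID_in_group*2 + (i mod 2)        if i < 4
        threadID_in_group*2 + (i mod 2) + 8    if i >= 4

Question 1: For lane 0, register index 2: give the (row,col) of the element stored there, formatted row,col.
8,0

0: gr=0,th=0
[2] (0+8,0*2+0+0) = (8,0)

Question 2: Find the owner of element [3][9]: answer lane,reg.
r=3->g=3,rb=0  c=9->cb=1,t=0,b0=1
L=3*4+0=12  i=1*4+0*2+1=5

12,5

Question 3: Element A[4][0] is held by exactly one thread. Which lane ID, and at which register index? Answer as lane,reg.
16,0

r:4=>grp=4,rB=0  c:0=>cB=0,tig=0,lo=0
L=4*4+0=16  i=0*4+0*2+0=0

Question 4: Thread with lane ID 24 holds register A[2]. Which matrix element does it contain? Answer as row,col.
14,0

lane 24→24/4=6, 24 mod 4=0
i=2  r:6+8→14  c:2·0+0+0→0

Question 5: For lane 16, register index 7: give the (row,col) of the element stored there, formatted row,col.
12,9

L=16→G=16>>2=4, T=16&3=0
[7]→row 4+8=12  col 0·2+1+8=9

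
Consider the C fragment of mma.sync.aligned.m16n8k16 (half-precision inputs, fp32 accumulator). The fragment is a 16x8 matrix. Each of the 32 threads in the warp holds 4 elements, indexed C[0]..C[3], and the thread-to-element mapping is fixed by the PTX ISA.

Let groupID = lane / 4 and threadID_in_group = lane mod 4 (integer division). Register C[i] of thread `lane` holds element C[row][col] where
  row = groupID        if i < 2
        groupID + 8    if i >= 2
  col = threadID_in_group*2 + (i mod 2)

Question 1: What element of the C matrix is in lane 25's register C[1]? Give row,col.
lane 25→25/4=6, 25 mod 4=1
i=1  r:6+0→6  c:2·1+1→3

6,3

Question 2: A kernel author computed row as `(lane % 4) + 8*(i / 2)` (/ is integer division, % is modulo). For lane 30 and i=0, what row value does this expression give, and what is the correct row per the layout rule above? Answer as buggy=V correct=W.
buggy=2 correct=7

`(lane % 4) + 8*(i / 2)`[30,0]=>2
30: grp=7,tig=2
[0] (7+0,2*2+0) = (7,4)
row: 2 vs 7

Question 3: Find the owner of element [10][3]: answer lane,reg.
9,3

r:10=>grp=2,rB=1  c:3=>tig=1,lo=1
L=2*4+1=9  i=1*2+1=3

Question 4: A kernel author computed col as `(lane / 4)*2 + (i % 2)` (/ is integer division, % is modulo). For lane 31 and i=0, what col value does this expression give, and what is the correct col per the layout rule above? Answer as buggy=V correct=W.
buggy=14 correct=6

`(lane / 4)*2 + (i % 2)`[31,0]⇒14
lane 31⇒31/4=7, 31 mod 4=3
i=0  r:7+0⇒7  c:2·3+0⇒6
col: 14 vs 6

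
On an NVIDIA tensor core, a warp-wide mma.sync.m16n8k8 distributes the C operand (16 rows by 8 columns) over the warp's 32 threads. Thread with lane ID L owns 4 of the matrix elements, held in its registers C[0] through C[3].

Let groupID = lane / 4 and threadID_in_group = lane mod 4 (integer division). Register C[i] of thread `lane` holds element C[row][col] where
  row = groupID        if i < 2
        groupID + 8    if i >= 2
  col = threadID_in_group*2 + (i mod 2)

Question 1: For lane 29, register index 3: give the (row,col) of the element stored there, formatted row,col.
15,3

L=29->g=29>>2=7, t=29&3=1
[3]->row 7+8=15  col 1·2+1=3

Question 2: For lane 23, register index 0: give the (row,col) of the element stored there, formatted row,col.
5,6

L=23->g=23>>2=5, t=23&3=3
[0]->row 5+0=5  col 3·2+0=6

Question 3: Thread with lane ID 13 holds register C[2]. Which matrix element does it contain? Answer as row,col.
L=13->gid=13>>2=3, tid=13&3=1
[2]->row 3+8=11  col 1·2+0=2

11,2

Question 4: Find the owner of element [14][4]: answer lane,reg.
26,2

r:14=>grp=6,rB=1  c:4=>tig=2,lo=0
L=6*4+2=26  i=1*2+0=2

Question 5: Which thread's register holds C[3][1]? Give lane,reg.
12,1

r=3→G=3,rhi=0  c=1→T=0,p=1
L=3*4+0=12  i=0*2+1=1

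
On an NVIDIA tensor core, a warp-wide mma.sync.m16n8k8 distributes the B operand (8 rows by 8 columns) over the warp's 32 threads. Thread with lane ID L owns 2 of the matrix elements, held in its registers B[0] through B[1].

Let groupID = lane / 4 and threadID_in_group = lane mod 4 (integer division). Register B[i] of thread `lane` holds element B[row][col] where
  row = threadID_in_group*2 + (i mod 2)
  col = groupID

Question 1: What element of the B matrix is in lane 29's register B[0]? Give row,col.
lane 29->29/4=7, 29 mod 4=1
i=0  r:2·1+0->2  c:7

2,7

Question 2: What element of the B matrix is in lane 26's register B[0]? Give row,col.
4,6

lane 26→26/4=6, 26 mod 4=2
i=0  r:2·2+0→4  c:6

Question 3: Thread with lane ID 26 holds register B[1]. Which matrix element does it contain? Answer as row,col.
5,6

L=26->gid=26>>2=6, tid=26&3=2
[1]->row 2·2+1=5  col gid=6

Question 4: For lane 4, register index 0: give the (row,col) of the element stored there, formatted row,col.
lane 4: G=1 (4/4), T=0 (4%4)
i=0: r=0*2+0=0, c=G=1

0,1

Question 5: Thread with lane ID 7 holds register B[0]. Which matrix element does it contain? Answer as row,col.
L=7→G=7>>2=1, T=7&3=3
[0]→row 3·2+0=6  col G=1

6,1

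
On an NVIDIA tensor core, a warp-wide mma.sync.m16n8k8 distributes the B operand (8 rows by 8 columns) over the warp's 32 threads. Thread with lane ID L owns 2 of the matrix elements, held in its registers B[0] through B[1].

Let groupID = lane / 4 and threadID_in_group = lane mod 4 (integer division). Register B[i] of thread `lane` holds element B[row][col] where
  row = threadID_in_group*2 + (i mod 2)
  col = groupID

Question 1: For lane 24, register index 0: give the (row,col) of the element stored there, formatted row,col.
0,6

L=24->g=24>>2=6, t=24&3=0
[0]->row 0·2+0=0  col g=6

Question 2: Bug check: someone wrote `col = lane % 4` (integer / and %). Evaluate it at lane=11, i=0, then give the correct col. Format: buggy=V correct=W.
buggy=3 correct=2

`lane % 4`[11,0]→3
L=11→G=11>>2=2, T=11&3=3
[0]→row 3·2+0=6  col G=2
col: 3 vs 2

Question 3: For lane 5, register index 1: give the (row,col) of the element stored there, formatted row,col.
lane 5: grp=1 (5/4), tig=1 (5%4)
i=1: r=1*2+1=3, c=grp=1

3,1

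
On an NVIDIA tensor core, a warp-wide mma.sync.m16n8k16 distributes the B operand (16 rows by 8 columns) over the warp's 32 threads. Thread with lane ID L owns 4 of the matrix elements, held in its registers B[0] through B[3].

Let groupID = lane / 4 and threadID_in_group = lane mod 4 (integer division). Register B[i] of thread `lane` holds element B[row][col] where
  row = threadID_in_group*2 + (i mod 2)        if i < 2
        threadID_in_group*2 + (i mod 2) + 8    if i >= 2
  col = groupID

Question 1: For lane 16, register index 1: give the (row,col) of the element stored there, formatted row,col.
lane 16→16/4=4, 16 mod 4=0
i=1  r:2·0+1+0→1  c:4

1,4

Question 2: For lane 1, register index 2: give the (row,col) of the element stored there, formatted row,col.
10,0

L=1->g=1>>2=0, t=1&3=1
[2]->row 1·2+0+8=10  col g=0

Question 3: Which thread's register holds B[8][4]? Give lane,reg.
c:4=>grp=4  r:8=>rB=1,tig=0,lo=0
L=4*4+0=16  i=1*2+0=2

16,2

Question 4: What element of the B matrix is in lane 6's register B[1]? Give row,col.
L=6→G=6>>2=1, T=6&3=2
[1]→row 2·2+1+0=5  col G=1

5,1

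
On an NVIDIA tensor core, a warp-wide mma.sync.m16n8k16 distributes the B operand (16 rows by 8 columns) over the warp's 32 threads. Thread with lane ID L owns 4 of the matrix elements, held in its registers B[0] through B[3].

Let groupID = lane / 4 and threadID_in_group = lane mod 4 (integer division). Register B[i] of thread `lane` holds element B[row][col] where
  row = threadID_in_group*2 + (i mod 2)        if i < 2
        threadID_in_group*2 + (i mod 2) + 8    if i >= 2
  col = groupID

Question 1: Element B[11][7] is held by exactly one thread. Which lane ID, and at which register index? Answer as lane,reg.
c=7→G=7  r=11→rhi=1,T=1,p=1
L=7*4+1=29  i=1*2+1=3

29,3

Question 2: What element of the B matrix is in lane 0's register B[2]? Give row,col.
8,0

0: grp=0,tig=0
[2] (0*2+0+8,0) = (8,0)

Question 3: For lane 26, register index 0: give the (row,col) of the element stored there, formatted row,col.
26: gr=6,th=2
[0] (2*2+0+0,6) = (4,6)

4,6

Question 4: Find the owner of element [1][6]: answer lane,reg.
c=6⇒gr=6  r=1⇒Rb=0,th=0,odd=1
L=6*4+0=24  i=0*2+1=1

24,1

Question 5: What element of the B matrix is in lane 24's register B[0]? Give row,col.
0,6

L=24->gid=24>>2=6, tid=24&3=0
[0]->row 0·2+0+0=0  col gid=6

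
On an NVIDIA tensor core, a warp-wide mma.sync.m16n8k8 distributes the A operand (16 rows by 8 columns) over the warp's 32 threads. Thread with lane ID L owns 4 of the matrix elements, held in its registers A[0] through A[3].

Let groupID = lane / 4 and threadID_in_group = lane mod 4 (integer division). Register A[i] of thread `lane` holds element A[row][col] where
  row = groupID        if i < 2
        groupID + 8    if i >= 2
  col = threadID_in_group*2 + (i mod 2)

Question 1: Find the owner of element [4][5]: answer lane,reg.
r=4⇒gr=4,Rb=0  c=5⇒th=2,odd=1
L=4*4+2=18  i=0*2+1=1

18,1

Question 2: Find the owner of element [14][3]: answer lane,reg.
25,3

r:14=>grp=6,rB=1  c:3=>tig=1,lo=1
L=6*4+1=25  i=1*2+1=3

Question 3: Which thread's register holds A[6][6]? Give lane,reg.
r=6→G=6,rhi=0  c=6→T=3,p=0
L=6*4+3=27  i=0*2+0=0

27,0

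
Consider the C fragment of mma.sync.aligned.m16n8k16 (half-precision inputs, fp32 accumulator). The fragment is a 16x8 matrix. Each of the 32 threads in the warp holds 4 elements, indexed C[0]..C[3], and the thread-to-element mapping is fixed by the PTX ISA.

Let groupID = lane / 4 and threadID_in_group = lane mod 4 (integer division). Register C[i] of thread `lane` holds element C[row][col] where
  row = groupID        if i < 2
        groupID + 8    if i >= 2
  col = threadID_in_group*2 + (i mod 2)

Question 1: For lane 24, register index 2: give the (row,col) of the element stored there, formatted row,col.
14,0

24: grp=6,tig=0
[2] (6+8,0*2+0) = (14,0)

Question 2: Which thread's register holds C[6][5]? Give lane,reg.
r:6=>grp=6,rB=0  c:5=>tig=2,lo=1
L=6*4+2=26  i=0*2+1=1

26,1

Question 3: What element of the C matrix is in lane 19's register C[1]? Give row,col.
4,7

19: gid=4,tid=3
[1] (4+0,3*2+1) = (4,7)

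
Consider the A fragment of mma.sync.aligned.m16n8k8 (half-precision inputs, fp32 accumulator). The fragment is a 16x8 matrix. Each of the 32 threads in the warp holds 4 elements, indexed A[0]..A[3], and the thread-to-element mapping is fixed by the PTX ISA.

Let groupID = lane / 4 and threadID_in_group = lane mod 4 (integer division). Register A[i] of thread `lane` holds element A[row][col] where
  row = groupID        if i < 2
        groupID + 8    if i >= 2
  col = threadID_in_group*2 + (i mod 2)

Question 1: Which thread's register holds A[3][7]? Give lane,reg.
r=3→G=3,rhi=0  c=7→T=3,p=1
L=3*4+3=15  i=0*2+1=1

15,1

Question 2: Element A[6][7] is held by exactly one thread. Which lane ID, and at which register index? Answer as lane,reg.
r=6→G=6,rhi=0  c=7→T=3,p=1
L=6*4+3=27  i=0*2+1=1

27,1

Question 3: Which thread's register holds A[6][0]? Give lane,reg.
r=6⇒gr=6,Rb=0  c=0⇒th=0,odd=0
L=6*4+0=24  i=0*2+0=0

24,0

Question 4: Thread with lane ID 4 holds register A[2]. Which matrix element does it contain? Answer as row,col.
9,0

lane 4: g=1 (4/4), t=0 (4%4)
i=2: r=1+8=9, c=0*2+0=0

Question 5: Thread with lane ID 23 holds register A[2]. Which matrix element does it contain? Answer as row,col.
lane 23→23/4=5, 23 mod 4=3
i=2  r:5+8→13  c:2·3+0→6

13,6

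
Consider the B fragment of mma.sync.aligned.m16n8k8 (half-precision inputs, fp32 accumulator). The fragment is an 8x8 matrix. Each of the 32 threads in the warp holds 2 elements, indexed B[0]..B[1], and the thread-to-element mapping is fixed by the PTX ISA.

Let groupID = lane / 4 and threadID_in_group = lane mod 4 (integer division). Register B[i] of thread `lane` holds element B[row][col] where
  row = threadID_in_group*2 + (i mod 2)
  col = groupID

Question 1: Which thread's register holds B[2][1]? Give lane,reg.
5,0

c:1=>grp=1  r:2=>tig=1,lo=0
L=1*4+1=5  i=0=0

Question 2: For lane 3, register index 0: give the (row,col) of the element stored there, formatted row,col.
6,0

lane 3: G=0 (3/4), T=3 (3%4)
i=0: r=3*2+0=6, c=G=0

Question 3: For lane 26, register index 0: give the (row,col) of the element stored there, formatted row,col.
4,6

lane 26->26/4=6, 26 mod 4=2
i=0  r:2·2+0->4  c:6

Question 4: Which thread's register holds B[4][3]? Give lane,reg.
14,0

c=3->g=3  r=4->t=2,b0=0
L=3*4+2=14  i=0=0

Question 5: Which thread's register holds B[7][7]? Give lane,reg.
c=7→G=7  r=7→T=3,p=1
L=7*4+3=31  i=1=1

31,1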